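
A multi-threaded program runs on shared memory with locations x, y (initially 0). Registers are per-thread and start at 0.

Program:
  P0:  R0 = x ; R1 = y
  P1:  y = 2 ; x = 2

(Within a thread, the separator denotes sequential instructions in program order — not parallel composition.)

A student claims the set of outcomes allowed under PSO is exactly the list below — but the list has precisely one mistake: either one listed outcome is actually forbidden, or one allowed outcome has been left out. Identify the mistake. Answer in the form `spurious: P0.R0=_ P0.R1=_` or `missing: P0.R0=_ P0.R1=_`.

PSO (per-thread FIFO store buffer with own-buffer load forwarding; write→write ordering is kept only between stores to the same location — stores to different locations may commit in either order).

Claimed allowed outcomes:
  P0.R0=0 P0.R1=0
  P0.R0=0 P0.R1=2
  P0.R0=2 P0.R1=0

missing: P0.R0=2 P0.R1=2

outcome vector order: (P0.R0,P0.R1)
under PSO → <0 0>; <0 2>; <2 0>; <2 2>
PSO∖claimed = {<2 2>}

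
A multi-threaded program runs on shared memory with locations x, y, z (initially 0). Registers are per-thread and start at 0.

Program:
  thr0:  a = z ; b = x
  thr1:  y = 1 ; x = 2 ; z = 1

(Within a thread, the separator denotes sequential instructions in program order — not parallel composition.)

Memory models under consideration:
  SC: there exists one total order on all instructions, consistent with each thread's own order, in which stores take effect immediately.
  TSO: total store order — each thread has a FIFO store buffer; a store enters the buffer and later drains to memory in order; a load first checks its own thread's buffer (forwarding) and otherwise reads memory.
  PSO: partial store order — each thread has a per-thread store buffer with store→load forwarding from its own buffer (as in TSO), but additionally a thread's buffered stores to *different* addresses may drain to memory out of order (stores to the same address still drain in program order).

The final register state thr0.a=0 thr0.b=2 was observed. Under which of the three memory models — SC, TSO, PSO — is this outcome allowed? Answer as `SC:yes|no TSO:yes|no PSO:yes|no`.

outcome vector order: (thr0.a,thr0.b)
SC: 3 outcomes — {00; 02; 12}
TSO: 3 outcomes — {00; 02; 12}
PSO: 4 outcomes — {00; 02; 10; 12}
target 02 ∈ {SC,TSO,PSO}

SC:yes TSO:yes PSO:yes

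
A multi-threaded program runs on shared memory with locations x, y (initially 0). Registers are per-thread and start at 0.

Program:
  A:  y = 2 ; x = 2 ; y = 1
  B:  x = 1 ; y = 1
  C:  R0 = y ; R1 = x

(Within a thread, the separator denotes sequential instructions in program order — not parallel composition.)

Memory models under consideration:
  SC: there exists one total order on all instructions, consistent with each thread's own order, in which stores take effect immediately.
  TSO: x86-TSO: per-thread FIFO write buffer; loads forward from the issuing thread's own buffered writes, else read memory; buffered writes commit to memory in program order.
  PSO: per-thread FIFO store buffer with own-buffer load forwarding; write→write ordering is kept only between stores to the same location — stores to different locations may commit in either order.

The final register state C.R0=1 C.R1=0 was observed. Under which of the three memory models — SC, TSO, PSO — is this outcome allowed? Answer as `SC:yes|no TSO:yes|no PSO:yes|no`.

SC:no TSO:no PSO:yes

outcome vector order: (C.R0,C.R1)
[SC] allowed = {0/0, 0/1, 0/2, 1/1, 1/2, 2/0, 2/1, 2/2}
[TSO] allowed = {0/0, 0/1, 0/2, 1/1, 1/2, 2/0, 2/1, 2/2}
[PSO] allowed = {0/0, 0/1, 0/2, 1/0, 1/1, 1/2, 2/0, 2/1, 2/2}
target 1/0 ∈ {PSO}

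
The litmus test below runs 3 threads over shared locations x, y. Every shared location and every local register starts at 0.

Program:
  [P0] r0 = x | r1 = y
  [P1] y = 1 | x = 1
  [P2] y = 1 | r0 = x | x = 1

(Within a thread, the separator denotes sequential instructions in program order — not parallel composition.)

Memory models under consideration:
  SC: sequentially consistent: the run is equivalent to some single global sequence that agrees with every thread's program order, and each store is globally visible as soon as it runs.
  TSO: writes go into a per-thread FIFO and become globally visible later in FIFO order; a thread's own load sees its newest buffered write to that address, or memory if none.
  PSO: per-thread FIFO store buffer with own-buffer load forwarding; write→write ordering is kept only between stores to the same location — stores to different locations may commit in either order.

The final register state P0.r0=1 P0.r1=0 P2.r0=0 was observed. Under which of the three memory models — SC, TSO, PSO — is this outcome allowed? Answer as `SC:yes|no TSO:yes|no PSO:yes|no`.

outcome vector order: (P0.r0,P0.r1,P2.r0)
under SC → 0/0/0, 0/0/1, 0/1/0, 0/1/1, 1/1/0, 1/1/1
under TSO → 0/0/0, 0/0/1, 0/1/0, 0/1/1, 1/1/0, 1/1/1
under PSO → 0/0/0, 0/0/1, 0/1/0, 0/1/1, 1/0/0, 1/0/1, 1/1/0, 1/1/1
target 1/0/0 ∈ {PSO}

SC:no TSO:no PSO:yes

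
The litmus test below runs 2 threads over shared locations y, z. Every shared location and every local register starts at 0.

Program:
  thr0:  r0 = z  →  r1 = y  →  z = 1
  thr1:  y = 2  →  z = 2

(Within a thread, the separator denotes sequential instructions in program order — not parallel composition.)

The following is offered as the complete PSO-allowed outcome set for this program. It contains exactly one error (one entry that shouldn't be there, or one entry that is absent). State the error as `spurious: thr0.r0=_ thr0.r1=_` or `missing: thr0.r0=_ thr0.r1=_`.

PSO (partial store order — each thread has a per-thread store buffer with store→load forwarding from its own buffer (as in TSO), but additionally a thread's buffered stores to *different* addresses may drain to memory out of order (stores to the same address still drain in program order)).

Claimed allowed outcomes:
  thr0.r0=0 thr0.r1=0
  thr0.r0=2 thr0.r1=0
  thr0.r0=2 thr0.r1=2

outcome vector order: (thr0.r0,thr0.r1)
PSO: 4 outcomes — {(0,0); (0,2); (2,0); (2,2)}
PSO∖claimed = {(0,2)}

missing: thr0.r0=0 thr0.r1=2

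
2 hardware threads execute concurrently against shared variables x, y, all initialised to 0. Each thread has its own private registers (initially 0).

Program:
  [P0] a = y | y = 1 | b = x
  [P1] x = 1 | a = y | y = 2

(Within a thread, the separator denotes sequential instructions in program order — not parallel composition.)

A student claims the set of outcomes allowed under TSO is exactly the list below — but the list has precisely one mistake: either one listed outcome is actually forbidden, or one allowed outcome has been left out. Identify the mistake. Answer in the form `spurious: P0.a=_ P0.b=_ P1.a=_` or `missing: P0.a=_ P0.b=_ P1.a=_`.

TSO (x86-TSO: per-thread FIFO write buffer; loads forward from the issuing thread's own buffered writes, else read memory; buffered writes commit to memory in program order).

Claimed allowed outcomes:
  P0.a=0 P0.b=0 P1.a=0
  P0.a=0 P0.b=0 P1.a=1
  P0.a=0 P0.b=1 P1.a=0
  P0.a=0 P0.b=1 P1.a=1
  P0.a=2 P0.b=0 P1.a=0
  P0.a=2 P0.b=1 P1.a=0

outcome vector order: (P0.a,P0.b,P1.a)
under TSO → 0/0/0, 0/0/1, 0/1/0, 0/1/1, 2/1/0
claimed∖TSO = {2/0/0}

spurious: P0.a=2 P0.b=0 P1.a=0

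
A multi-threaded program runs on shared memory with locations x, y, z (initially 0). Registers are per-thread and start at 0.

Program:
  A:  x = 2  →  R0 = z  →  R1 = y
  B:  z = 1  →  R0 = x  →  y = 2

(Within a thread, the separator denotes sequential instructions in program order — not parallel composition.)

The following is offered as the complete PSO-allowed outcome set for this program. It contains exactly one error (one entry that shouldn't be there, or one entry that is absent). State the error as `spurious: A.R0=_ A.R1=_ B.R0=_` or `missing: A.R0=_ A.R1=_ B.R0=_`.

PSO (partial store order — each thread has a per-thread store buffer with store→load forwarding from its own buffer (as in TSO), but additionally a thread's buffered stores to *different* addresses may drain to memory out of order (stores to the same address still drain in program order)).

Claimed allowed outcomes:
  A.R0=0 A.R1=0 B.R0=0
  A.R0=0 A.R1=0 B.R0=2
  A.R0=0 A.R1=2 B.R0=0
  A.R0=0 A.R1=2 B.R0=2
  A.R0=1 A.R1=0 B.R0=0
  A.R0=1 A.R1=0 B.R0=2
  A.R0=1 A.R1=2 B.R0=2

outcome vector order: (A.R0,A.R1,B.R0)
under PSO → 000 002 020 022 100 102 120 122
PSO∖claimed = {120}

missing: A.R0=1 A.R1=2 B.R0=0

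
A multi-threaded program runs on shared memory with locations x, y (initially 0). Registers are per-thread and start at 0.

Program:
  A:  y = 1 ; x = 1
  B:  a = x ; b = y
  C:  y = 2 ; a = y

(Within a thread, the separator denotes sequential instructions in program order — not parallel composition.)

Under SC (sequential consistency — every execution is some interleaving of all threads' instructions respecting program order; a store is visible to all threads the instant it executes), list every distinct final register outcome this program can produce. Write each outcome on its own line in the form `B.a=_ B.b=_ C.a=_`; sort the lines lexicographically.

outcome vector order: (B.a,B.b,C.a)
|SC outcomes| = 9

B.a=0 B.b=0 C.a=1
B.a=0 B.b=0 C.a=2
B.a=0 B.b=1 C.a=1
B.a=0 B.b=1 C.a=2
B.a=0 B.b=2 C.a=1
B.a=0 B.b=2 C.a=2
B.a=1 B.b=1 C.a=1
B.a=1 B.b=1 C.a=2
B.a=1 B.b=2 C.a=2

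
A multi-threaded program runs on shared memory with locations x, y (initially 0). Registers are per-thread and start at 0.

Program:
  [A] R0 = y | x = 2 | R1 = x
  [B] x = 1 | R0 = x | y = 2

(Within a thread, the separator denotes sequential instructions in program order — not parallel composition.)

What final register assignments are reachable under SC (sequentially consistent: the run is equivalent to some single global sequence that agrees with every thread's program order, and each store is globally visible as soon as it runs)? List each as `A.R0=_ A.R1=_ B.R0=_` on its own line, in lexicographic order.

A.R0=0 A.R1=1 B.R0=1
A.R0=0 A.R1=2 B.R0=1
A.R0=0 A.R1=2 B.R0=2
A.R0=2 A.R1=2 B.R0=1

outcome vector order: (A.R0,A.R1,B.R0)
|SC outcomes| = 4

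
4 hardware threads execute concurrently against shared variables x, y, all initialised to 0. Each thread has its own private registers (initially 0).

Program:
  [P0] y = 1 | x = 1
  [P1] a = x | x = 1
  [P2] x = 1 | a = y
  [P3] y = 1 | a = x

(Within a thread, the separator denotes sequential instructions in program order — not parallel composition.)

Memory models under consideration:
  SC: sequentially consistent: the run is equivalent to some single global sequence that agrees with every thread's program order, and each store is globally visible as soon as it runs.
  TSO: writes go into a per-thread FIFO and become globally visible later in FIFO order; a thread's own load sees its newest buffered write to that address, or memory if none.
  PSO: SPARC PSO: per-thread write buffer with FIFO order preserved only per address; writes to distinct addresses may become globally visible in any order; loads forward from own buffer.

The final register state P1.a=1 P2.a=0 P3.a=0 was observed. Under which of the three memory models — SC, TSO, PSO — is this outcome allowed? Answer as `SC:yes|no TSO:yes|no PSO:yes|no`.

outcome vector order: (P1.a,P2.a,P3.a)
SC (6): 001 010 011 101 110 111
TSO (8): 000 001 010 011 100 101 110 111
PSO (8): 000 001 010 011 100 101 110 111
target 100 ∈ {TSO,PSO}

SC:no TSO:yes PSO:yes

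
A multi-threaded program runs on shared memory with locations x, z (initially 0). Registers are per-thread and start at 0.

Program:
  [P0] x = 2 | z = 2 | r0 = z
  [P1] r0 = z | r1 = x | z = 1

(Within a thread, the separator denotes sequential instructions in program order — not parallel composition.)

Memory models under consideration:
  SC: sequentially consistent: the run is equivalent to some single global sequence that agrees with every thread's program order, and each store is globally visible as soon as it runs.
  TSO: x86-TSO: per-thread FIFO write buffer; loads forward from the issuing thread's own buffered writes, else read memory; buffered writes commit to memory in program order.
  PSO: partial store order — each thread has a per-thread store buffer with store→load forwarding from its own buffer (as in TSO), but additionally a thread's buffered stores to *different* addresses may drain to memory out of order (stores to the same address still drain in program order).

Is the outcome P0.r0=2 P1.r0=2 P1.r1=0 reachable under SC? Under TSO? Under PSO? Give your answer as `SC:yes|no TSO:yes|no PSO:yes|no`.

outcome vector order: (P0.r0,P1.r0,P1.r1)
[SC] allowed = {100 102 122 200 202 222}
[TSO] allowed = {100 102 122 200 202 222}
[PSO] allowed = {100 102 120 122 200 202 220 222}
target 220 ∈ {PSO}

SC:no TSO:no PSO:yes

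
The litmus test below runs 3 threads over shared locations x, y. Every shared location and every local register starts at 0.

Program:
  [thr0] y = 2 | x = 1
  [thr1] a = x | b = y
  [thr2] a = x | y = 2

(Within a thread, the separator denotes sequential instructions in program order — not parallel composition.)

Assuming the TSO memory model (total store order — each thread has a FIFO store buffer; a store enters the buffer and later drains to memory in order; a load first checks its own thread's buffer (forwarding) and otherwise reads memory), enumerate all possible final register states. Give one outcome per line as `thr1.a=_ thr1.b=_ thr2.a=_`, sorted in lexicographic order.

thr1.a=0 thr1.b=0 thr2.a=0
thr1.a=0 thr1.b=0 thr2.a=1
thr1.a=0 thr1.b=2 thr2.a=0
thr1.a=0 thr1.b=2 thr2.a=1
thr1.a=1 thr1.b=2 thr2.a=0
thr1.a=1 thr1.b=2 thr2.a=1

outcome vector order: (thr1.a,thr1.b,thr2.a)
|TSO outcomes| = 6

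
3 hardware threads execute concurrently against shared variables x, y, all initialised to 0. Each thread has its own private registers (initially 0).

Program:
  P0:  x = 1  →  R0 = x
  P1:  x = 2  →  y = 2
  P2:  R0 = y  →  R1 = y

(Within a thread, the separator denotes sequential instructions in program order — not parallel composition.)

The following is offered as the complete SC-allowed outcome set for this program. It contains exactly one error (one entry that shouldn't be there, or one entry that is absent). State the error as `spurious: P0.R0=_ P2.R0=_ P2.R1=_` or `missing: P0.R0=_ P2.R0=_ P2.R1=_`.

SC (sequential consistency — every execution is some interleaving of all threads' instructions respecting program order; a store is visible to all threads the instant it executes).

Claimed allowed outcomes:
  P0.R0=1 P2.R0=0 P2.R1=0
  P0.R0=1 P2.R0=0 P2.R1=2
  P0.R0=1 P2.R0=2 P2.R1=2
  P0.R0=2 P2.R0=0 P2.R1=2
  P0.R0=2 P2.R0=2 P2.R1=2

outcome vector order: (P0.R0,P2.R0,P2.R1)
SC (6): 100 102 122 200 202 222
SC∖claimed = {200}

missing: P0.R0=2 P2.R0=0 P2.R1=0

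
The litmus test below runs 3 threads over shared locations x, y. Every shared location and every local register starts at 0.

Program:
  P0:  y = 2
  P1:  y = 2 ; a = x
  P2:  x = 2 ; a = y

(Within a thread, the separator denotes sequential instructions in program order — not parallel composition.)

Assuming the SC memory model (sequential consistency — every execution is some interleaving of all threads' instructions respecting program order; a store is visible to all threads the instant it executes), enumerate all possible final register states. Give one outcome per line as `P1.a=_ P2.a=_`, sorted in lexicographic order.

P1.a=0 P2.a=2
P1.a=2 P2.a=0
P1.a=2 P2.a=2

outcome vector order: (P1.a,P2.a)
|SC outcomes| = 3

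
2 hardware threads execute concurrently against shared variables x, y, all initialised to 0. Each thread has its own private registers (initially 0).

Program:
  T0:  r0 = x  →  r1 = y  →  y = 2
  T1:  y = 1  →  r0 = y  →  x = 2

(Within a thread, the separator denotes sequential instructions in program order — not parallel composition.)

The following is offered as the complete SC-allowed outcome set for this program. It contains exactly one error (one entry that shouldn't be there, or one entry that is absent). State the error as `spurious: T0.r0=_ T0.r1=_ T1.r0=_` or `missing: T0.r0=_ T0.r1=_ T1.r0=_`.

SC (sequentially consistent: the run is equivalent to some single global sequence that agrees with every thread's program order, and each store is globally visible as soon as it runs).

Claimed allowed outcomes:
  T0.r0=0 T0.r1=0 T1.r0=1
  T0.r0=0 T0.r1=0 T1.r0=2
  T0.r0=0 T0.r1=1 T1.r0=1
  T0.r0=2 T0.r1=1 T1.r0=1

missing: T0.r0=0 T0.r1=1 T1.r0=2

outcome vector order: (T0.r0,T0.r1,T1.r0)
SC: 5 outcomes — {<0 0 1>; <0 0 2>; <0 1 1>; <0 1 2>; <2 1 1>}
SC∖claimed = {<0 1 2>}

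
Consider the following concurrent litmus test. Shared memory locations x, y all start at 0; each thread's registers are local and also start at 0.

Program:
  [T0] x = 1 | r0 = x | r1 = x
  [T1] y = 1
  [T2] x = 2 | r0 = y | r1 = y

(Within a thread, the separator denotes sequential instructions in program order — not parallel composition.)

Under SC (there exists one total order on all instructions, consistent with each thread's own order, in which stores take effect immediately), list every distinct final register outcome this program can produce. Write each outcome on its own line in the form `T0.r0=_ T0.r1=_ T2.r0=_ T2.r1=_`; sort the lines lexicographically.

outcome vector order: (T0.r0,T0.r1,T2.r0,T2.r1)
|SC outcomes| = 9

T0.r0=1 T0.r1=1 T2.r0=0 T2.r1=0
T0.r0=1 T0.r1=1 T2.r0=0 T2.r1=1
T0.r0=1 T0.r1=1 T2.r0=1 T2.r1=1
T0.r0=1 T0.r1=2 T2.r0=0 T2.r1=0
T0.r0=1 T0.r1=2 T2.r0=0 T2.r1=1
T0.r0=1 T0.r1=2 T2.r0=1 T2.r1=1
T0.r0=2 T0.r1=2 T2.r0=0 T2.r1=0
T0.r0=2 T0.r1=2 T2.r0=0 T2.r1=1
T0.r0=2 T0.r1=2 T2.r0=1 T2.r1=1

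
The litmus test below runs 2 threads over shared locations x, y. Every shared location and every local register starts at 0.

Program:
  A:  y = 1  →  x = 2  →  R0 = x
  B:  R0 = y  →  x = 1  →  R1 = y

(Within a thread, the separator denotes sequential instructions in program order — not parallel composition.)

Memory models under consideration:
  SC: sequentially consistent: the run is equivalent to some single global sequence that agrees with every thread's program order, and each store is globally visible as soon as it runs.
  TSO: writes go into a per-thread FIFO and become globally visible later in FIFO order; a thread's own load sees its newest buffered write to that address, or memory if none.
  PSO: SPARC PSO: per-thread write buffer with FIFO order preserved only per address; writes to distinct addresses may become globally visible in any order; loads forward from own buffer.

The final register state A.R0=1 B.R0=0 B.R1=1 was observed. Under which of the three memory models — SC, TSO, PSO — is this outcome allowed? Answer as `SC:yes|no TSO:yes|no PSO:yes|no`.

SC:yes TSO:yes PSO:yes

outcome vector order: (A.R0,B.R0,B.R1)
under SC → 101 111 200 201 211
under TSO → 100 101 111 200 201 211
under PSO → 100 101 111 200 201 211
target 101 ∈ {SC,TSO,PSO}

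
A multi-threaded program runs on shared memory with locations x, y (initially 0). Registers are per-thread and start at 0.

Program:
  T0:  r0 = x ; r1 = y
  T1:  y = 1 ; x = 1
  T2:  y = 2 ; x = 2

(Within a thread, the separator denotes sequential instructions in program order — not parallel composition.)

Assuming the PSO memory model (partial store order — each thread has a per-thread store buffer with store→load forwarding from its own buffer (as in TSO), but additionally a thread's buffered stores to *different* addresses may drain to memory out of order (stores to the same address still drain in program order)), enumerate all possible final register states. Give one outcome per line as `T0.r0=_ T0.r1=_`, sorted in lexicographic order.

outcome vector order: (T0.r0,T0.r1)
|PSO outcomes| = 9

T0.r0=0 T0.r1=0
T0.r0=0 T0.r1=1
T0.r0=0 T0.r1=2
T0.r0=1 T0.r1=0
T0.r0=1 T0.r1=1
T0.r0=1 T0.r1=2
T0.r0=2 T0.r1=0
T0.r0=2 T0.r1=1
T0.r0=2 T0.r1=2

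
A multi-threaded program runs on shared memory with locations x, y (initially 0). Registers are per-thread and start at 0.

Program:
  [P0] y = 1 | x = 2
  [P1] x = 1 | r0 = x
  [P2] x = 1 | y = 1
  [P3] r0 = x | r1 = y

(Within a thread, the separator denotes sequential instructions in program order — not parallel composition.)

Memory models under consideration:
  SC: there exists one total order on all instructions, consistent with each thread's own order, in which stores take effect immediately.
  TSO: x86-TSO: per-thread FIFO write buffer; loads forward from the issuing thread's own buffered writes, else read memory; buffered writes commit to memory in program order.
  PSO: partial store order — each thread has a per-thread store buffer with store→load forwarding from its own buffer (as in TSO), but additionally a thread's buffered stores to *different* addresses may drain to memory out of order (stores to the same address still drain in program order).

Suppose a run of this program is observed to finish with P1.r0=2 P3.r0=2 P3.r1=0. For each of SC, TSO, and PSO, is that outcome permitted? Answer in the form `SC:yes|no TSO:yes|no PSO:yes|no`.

outcome vector order: (P1.r0,P3.r0,P3.r1)
SC (10): 100 101 110 111 121 200 201 210 211 221
TSO (10): 100 101 110 111 121 200 201 210 211 221
PSO (12): 100 101 110 111 120 121 200 201 210 211 220 221
target 220 ∈ {PSO}

SC:no TSO:no PSO:yes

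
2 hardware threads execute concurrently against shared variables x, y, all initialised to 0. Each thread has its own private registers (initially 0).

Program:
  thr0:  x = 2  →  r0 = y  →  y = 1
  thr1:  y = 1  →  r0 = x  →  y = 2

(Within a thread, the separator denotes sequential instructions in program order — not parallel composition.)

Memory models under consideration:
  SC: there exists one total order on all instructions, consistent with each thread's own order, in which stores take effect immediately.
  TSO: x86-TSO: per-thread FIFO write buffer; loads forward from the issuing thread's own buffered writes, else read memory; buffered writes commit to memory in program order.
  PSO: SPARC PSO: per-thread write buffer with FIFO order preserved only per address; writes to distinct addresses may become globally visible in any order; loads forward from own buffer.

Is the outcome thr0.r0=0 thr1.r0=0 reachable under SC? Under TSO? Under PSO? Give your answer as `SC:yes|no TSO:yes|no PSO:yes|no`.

outcome vector order: (thr0.r0,thr1.r0)
SC: 5 outcomes — {02; 10; 12; 20; 22}
TSO: 6 outcomes — {00; 02; 10; 12; 20; 22}
PSO: 6 outcomes — {00; 02; 10; 12; 20; 22}
target 00 ∈ {TSO,PSO}

SC:no TSO:yes PSO:yes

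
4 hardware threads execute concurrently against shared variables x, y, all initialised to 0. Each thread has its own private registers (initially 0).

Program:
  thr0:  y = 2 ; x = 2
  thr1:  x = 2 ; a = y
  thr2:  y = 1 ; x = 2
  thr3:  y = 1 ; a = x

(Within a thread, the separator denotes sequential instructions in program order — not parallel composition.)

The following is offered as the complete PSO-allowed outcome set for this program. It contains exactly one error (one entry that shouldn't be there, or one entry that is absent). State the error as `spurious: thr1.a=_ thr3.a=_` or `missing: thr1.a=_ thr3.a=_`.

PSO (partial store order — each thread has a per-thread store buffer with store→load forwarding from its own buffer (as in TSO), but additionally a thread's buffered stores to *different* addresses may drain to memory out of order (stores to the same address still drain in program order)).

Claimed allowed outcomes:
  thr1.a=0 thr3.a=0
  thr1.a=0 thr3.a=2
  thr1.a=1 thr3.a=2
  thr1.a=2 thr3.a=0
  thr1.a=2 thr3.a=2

missing: thr1.a=1 thr3.a=0

outcome vector order: (thr1.a,thr3.a)
under PSO → (0,0) (0,2) (1,0) (1,2) (2,0) (2,2)
PSO∖claimed = {(1,0)}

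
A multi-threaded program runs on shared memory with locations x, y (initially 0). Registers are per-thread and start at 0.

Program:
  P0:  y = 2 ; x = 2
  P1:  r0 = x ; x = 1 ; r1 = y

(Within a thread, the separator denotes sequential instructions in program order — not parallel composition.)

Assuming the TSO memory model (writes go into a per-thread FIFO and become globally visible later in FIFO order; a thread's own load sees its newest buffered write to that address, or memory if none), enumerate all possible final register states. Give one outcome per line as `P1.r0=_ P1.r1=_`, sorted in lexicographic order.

outcome vector order: (P1.r0,P1.r1)
|TSO outcomes| = 3

P1.r0=0 P1.r1=0
P1.r0=0 P1.r1=2
P1.r0=2 P1.r1=2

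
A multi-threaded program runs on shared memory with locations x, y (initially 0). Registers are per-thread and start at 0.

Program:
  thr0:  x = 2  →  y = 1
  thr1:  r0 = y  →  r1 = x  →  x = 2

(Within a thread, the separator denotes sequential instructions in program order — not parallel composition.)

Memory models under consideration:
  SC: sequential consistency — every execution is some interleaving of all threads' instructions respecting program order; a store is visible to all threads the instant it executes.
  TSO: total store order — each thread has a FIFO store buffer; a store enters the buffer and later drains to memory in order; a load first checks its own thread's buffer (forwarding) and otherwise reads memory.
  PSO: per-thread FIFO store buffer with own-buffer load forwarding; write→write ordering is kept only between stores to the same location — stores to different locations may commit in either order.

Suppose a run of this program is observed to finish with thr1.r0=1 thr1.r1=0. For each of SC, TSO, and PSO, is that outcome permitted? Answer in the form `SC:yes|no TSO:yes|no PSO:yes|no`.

outcome vector order: (thr1.r0,thr1.r1)
SC (3): (0,0) (0,2) (1,2)
TSO (3): (0,0) (0,2) (1,2)
PSO (4): (0,0) (0,2) (1,0) (1,2)
target (1,0) ∈ {PSO}

SC:no TSO:no PSO:yes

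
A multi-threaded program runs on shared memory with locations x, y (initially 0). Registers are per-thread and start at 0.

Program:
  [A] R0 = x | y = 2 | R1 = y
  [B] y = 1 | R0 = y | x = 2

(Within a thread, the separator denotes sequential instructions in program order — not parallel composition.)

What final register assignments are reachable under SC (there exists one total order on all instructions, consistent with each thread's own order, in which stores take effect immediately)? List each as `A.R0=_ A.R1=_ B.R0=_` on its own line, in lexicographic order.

A.R0=0 A.R1=1 B.R0=1
A.R0=0 A.R1=2 B.R0=1
A.R0=0 A.R1=2 B.R0=2
A.R0=2 A.R1=2 B.R0=1

outcome vector order: (A.R0,A.R1,B.R0)
|SC outcomes| = 4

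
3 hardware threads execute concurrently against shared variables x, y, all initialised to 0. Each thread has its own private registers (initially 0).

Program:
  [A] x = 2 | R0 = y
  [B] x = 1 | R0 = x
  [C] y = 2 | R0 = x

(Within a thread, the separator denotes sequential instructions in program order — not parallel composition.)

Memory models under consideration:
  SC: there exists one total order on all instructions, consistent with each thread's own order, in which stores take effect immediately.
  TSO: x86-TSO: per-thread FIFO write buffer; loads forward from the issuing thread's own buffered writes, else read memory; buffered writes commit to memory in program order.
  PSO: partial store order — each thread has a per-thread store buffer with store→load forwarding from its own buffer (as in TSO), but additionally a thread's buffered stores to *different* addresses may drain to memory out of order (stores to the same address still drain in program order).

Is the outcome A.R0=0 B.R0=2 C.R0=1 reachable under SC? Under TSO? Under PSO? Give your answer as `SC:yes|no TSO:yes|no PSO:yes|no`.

SC:no TSO:yes PSO:yes

outcome vector order: (A.R0,B.R0,C.R0)
SC (9): 011; 012; 022; 210; 211; 212; 220; 221; 222
TSO (12): 010; 011; 012; 020; 021; 022; 210; 211; 212; 220; 221; 222
PSO (12): 010; 011; 012; 020; 021; 022; 210; 211; 212; 220; 221; 222
target 021 ∈ {TSO,PSO}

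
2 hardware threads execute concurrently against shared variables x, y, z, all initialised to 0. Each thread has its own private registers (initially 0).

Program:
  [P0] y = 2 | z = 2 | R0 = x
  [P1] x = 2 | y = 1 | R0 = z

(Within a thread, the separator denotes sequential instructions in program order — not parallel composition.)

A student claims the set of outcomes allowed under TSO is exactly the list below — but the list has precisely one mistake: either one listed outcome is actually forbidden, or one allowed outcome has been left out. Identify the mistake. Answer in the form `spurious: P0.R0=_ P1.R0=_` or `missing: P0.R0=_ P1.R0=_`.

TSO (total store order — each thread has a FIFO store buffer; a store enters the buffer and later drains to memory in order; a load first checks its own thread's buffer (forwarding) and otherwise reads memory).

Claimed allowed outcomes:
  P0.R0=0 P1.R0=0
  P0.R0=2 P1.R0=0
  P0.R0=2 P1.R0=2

outcome vector order: (P0.R0,P1.R0)
TSO: 4 outcomes — {0/0 0/2 2/0 2/2}
TSO∖claimed = {0/2}

missing: P0.R0=0 P1.R0=2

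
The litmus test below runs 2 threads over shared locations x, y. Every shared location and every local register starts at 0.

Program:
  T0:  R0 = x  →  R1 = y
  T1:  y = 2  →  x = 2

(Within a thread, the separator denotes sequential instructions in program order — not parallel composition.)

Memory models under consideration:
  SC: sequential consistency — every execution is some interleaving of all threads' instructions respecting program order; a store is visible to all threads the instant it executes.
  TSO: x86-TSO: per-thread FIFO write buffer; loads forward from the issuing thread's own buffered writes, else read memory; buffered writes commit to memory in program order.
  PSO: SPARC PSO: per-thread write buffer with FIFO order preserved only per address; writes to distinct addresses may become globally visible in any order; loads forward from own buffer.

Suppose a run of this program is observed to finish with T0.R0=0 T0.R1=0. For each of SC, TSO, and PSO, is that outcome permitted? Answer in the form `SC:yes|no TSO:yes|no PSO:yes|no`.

SC:yes TSO:yes PSO:yes

outcome vector order: (T0.R0,T0.R1)
under SC → 00 02 22
under TSO → 00 02 22
under PSO → 00 02 20 22
target 00 ∈ {SC,TSO,PSO}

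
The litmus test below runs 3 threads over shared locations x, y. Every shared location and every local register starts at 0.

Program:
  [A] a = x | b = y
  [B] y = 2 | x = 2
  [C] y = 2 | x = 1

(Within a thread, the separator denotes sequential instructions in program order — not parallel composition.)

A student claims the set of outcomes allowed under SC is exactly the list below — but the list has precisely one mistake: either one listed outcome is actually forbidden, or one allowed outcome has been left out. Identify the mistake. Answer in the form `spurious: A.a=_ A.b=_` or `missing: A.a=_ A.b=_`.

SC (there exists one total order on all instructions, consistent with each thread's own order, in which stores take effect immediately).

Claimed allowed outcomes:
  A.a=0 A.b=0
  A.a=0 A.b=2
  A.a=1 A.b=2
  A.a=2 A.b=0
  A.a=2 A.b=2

spurious: A.a=2 A.b=0

outcome vector order: (A.a,A.b)
SC: 4 outcomes — {(0,0) (0,2) (1,2) (2,2)}
claimed∖SC = {(2,0)}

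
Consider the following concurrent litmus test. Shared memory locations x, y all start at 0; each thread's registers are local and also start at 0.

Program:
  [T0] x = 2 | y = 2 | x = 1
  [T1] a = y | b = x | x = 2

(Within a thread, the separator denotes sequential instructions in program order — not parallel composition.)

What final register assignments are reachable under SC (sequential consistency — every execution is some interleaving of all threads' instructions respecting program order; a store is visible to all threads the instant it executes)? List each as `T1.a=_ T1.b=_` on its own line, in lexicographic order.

outcome vector order: (T1.a,T1.b)
|SC outcomes| = 5

T1.a=0 T1.b=0
T1.a=0 T1.b=1
T1.a=0 T1.b=2
T1.a=2 T1.b=1
T1.a=2 T1.b=2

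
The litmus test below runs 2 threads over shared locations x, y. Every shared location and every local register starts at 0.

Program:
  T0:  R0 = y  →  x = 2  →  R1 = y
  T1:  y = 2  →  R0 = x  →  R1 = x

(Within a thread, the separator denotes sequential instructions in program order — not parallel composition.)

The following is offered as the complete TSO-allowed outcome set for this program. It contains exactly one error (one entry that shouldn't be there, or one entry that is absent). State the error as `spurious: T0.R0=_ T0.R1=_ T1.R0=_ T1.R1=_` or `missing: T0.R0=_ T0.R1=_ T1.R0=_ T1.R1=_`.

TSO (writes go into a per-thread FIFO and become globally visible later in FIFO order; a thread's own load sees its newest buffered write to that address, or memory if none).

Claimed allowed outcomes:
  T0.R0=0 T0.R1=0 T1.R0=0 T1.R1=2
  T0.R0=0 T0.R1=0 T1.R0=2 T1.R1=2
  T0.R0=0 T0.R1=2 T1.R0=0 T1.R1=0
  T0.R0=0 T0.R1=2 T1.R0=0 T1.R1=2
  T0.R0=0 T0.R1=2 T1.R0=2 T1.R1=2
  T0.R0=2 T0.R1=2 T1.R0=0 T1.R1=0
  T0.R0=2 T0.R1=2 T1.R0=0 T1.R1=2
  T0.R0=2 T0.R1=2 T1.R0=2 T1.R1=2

outcome vector order: (T0.R0,T0.R1,T1.R0,T1.R1)
TSO (9): 0000, 0002, 0022, 0200, 0202, 0222, 2200, 2202, 2222
TSO∖claimed = {0000}

missing: T0.R0=0 T0.R1=0 T1.R0=0 T1.R1=0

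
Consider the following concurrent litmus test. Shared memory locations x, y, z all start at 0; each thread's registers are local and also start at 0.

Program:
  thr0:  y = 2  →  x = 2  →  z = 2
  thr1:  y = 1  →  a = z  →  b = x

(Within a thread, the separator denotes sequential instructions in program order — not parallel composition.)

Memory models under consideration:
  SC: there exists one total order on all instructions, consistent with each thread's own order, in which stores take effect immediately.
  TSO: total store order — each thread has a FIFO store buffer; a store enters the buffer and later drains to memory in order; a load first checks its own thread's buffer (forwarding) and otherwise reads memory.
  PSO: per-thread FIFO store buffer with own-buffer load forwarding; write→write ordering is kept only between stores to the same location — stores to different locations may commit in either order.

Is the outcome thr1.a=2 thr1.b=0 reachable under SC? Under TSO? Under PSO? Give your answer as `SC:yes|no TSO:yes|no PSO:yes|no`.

SC:no TSO:no PSO:yes

outcome vector order: (thr1.a,thr1.b)
under SC → 00; 02; 22
under TSO → 00; 02; 22
under PSO → 00; 02; 20; 22
target 20 ∈ {PSO}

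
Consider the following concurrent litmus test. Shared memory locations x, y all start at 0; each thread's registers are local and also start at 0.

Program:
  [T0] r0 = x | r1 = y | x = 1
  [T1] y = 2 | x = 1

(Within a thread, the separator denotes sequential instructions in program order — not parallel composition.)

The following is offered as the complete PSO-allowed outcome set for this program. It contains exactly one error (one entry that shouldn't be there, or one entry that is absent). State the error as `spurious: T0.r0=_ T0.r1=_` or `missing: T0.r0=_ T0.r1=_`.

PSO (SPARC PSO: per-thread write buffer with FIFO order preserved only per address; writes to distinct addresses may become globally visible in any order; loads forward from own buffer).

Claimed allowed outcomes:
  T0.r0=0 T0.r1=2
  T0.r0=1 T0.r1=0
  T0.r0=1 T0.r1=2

outcome vector order: (T0.r0,T0.r1)
PSO: 4 outcomes — {00, 02, 10, 12}
PSO∖claimed = {00}

missing: T0.r0=0 T0.r1=0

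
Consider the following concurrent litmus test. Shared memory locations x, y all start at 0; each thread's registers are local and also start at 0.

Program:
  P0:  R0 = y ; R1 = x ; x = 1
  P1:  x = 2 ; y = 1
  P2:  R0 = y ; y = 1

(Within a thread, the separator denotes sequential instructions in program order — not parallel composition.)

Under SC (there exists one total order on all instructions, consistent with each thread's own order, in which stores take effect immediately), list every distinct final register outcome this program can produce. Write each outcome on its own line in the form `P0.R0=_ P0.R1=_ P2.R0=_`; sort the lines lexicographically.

P0.R0=0 P0.R1=0 P2.R0=0
P0.R0=0 P0.R1=0 P2.R0=1
P0.R0=0 P0.R1=2 P2.R0=0
P0.R0=0 P0.R1=2 P2.R0=1
P0.R0=1 P0.R1=0 P2.R0=0
P0.R0=1 P0.R1=2 P2.R0=0
P0.R0=1 P0.R1=2 P2.R0=1

outcome vector order: (P0.R0,P0.R1,P2.R0)
|SC outcomes| = 7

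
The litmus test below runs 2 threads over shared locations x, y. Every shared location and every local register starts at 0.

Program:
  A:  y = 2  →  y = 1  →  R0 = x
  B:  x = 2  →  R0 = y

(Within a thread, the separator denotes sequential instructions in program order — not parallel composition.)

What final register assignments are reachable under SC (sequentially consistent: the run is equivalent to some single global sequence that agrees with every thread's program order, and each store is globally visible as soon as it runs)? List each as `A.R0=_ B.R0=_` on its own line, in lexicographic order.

outcome vector order: (A.R0,B.R0)
|SC outcomes| = 4

A.R0=0 B.R0=1
A.R0=2 B.R0=0
A.R0=2 B.R0=1
A.R0=2 B.R0=2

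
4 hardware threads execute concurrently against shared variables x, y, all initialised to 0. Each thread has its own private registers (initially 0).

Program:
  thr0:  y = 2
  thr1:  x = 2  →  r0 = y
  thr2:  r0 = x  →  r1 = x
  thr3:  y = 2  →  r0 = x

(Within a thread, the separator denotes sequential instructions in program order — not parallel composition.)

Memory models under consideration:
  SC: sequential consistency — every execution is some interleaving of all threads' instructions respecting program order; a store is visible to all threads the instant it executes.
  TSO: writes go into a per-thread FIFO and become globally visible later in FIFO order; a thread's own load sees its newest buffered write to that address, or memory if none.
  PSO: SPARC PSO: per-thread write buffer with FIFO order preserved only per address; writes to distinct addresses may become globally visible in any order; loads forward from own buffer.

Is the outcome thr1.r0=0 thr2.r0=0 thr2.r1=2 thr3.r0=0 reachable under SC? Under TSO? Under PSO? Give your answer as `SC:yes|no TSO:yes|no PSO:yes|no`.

outcome vector order: (thr1.r0,thr2.r0,thr2.r1,thr3.r0)
[SC] allowed = {0/0/0/2; 0/0/2/2; 0/2/2/2; 2/0/0/0; 2/0/0/2; 2/0/2/0; 2/0/2/2; 2/2/2/0; 2/2/2/2}
[TSO] allowed = {0/0/0/0; 0/0/0/2; 0/0/2/0; 0/0/2/2; 0/2/2/0; 0/2/2/2; 2/0/0/0; 2/0/0/2; 2/0/2/0; 2/0/2/2; 2/2/2/0; 2/2/2/2}
[PSO] allowed = {0/0/0/0; 0/0/0/2; 0/0/2/0; 0/0/2/2; 0/2/2/0; 0/2/2/2; 2/0/0/0; 2/0/0/2; 2/0/2/0; 2/0/2/2; 2/2/2/0; 2/2/2/2}
target 0/0/2/0 ∈ {TSO,PSO}

SC:no TSO:yes PSO:yes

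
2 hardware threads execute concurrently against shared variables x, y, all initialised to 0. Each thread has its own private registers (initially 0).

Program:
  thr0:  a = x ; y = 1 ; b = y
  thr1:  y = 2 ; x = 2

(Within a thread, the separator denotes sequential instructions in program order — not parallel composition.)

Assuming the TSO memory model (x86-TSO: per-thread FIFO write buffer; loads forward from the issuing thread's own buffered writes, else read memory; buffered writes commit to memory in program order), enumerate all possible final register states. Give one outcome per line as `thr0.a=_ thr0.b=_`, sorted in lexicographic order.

outcome vector order: (thr0.a,thr0.b)
|TSO outcomes| = 3

thr0.a=0 thr0.b=1
thr0.a=0 thr0.b=2
thr0.a=2 thr0.b=1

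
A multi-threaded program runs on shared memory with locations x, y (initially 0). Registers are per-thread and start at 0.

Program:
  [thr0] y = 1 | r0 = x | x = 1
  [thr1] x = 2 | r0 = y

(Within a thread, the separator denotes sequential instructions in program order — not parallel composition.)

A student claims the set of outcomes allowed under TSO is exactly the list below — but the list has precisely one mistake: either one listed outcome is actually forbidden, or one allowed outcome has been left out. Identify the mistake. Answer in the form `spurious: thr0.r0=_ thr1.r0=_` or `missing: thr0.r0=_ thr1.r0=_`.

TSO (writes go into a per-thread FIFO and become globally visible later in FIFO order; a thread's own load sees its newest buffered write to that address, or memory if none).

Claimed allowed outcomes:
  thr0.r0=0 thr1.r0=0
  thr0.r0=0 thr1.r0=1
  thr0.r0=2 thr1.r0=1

missing: thr0.r0=2 thr1.r0=0

outcome vector order: (thr0.r0,thr1.r0)
TSO: 4 outcomes — {<0 0>; <0 1>; <2 0>; <2 1>}
TSO∖claimed = {<2 0>}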